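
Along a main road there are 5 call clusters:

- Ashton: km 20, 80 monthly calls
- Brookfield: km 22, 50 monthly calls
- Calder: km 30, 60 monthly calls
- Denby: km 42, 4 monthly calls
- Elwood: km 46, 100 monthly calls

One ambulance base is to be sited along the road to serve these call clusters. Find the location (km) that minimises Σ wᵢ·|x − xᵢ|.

For a sum of weighted absolute distances on a line, the optimum is the weighted median (not the mean). Total weight W = 294; half-weight = 147.
Sort by position and accumulate weight:
  km 20 (Ashton, w=80) → cum 80
  km 22 (Brookfield, w=50) → cum 130
  km 30 (Calder, w=60) → cum 190  ≥ 147 → median here
  km 42 (Denby, w=4) → cum 194
  km 46 (Elwood, w=100) → cum 294
Optimal location: km 30.

x = 30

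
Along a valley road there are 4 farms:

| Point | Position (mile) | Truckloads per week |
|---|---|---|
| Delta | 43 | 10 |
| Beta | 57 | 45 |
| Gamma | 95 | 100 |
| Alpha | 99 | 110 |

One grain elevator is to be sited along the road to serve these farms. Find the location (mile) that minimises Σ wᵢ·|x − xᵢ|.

x = 95

For a sum of weighted absolute distances on a line, the optimum is the weighted median (not the mean). Total weight W = 265; half-weight = 132.5.
Sort by position and accumulate weight:
  mile 43 (Delta, w=10) → cum 10
  mile 57 (Beta, w=45) → cum 55
  mile 95 (Gamma, w=100) → cum 155  ≥ 132.5 → median here
  mile 99 (Alpha, w=110) → cum 265
Optimal location: mile 95.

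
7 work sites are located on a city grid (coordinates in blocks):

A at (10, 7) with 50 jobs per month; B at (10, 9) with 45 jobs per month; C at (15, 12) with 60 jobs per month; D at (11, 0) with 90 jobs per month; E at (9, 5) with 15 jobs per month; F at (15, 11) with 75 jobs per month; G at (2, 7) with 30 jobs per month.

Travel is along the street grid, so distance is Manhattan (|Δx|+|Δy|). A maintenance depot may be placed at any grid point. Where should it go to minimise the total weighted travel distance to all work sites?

(11, 7)

Manhattan distance separates: Σwᵢ(|x−xᵢ|+|y−yᵢ|) = Σwᵢ|x−xᵢ| + Σwᵢ|y−yᵢ|, so x and y are optimised independently as 1-D weighted medians.
Total weight W = 365; half = 182.5.
x-coordinate, sorted with cumulative weight:
  x=2 (G, w=30) cum 30
  x=9 (E, w=15) cum 45
  x=10 (A, w=50) cum 95
  x=10 (B, w=45) cum 140
  x=11 (D, w=90) cum 230  ← median
  x=15 (C, w=60) cum 290
  x=15 (F, w=75) cum 365
⇒ x* = 11
y-coordinate, sorted with cumulative weight:
  y=0 (D, w=90) cum 90
  y=5 (E, w=15) cum 105
  y=7 (A, w=50) cum 155
  y=7 (G, w=30) cum 185  ← median
  y=9 (B, w=45) cum 230
  y=11 (F, w=75) cum 305
  y=12 (C, w=60) cum 365
⇒ y* = 7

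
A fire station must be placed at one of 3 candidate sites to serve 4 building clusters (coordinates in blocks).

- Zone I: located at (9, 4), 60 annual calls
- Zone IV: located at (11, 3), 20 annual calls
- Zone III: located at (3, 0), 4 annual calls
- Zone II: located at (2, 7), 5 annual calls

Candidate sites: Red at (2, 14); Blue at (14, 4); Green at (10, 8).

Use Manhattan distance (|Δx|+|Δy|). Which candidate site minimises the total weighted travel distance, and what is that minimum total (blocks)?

Blue, total 515 blocks

Total weighted distance at each candidate:
  Red (2, 14): total = 1515
  Blue (14, 4): total = 515
  Green (10, 8): total = 525
Minimum is at Blue with total 515 blocks.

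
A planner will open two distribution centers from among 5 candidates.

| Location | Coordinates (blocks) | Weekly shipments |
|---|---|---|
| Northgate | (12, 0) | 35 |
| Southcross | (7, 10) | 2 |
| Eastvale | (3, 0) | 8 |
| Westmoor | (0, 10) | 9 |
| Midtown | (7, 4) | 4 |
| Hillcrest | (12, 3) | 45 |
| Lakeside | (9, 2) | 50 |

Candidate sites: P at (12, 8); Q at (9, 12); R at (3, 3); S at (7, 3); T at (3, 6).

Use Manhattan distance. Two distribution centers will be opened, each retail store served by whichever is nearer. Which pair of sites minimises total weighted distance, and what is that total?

{S, T}, total 784

Evaluate every pair (each demand assigned to the nearer of the two):
  {S, T}: total = 784
  {R, S}: total = 787
  {Q, S}: total = 822
  {P, S}: total = 855
  {P, R}: total = 1003
  {P, T}: total = 1104
  {P, Q}: total = 1234
  {R, T}: total = 1298
  {Q, R}: total = 1317
  {Q, T}: total = 1708
Best pair: {S, T} with total 784.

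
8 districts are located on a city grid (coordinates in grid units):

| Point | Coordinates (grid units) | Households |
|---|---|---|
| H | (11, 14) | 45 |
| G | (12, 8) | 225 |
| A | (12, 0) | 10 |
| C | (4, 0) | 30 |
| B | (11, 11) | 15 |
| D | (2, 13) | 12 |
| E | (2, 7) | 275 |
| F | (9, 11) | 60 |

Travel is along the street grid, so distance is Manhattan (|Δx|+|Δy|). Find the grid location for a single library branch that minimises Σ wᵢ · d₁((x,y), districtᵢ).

Manhattan distance separates: Σwᵢ(|x−xᵢ|+|y−yᵢ|) = Σwᵢ|x−xᵢ| + Σwᵢ|y−yᵢ|, so x and y are optimised independently as 1-D weighted medians.
Total weight W = 672; half = 336.
x-coordinate, sorted with cumulative weight:
  x=2 (D, w=12) cum 12
  x=2 (E, w=275) cum 287
  x=4 (C, w=30) cum 317
  x=9 (F, w=60) cum 377  ← median
  x=11 (H, w=45) cum 422
  x=11 (B, w=15) cum 437
  x=12 (G, w=225) cum 662
  x=12 (A, w=10) cum 672
⇒ x* = 9
y-coordinate, sorted with cumulative weight:
  y=0 (A, w=10) cum 10
  y=0 (C, w=30) cum 40
  y=7 (E, w=275) cum 315
  y=8 (G, w=225) cum 540  ← median
  y=11 (B, w=15) cum 555
  y=11 (F, w=60) cum 615
  y=13 (D, w=12) cum 627
  y=14 (H, w=45) cum 672
⇒ y* = 8

(9, 8)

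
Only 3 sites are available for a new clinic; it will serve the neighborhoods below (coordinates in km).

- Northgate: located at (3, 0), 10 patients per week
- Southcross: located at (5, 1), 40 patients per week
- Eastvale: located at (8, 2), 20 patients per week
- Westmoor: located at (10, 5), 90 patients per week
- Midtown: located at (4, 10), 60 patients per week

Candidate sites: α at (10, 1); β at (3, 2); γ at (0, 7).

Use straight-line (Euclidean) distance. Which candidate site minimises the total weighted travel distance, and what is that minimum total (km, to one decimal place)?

Total weighted distance at each candidate:
  α (10, 1): total = 1324.4
  β (3, 2): total = 1378.6
  γ (0, 7): total = 1795.1
Minimum is at α with total 1324.4 km.

α, total 1324.4 km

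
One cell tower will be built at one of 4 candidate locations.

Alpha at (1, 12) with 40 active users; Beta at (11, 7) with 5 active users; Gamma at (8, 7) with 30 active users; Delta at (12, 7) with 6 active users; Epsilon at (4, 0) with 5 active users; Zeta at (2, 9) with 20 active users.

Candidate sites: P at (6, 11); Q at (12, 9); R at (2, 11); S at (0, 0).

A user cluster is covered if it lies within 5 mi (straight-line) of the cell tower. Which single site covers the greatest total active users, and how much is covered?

R, covering 60

Coverage radius r = 5 mi; a point is covered iff (Δx)²+(Δy)² ≤ 5² = 25.
  P (6, 11): covers {Gamma, Zeta} → 50
  Q (12, 9): covers {Beta, Gamma, Delta} → 41
  R (2, 11): covers {Alpha, Zeta} → 60
  S (0, 0): covers {Epsilon} → 5
Maximum coverage at R: 60 active users.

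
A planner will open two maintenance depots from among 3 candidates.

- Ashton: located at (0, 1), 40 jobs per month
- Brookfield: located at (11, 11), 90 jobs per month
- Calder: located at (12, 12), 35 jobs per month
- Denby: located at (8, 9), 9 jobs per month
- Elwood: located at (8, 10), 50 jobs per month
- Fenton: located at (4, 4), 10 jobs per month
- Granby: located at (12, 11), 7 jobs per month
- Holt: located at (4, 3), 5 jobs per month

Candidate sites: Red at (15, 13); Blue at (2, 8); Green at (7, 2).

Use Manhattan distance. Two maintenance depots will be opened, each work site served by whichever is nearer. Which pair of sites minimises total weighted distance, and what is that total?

{Red, Green}, total 1627

Evaluate every pair (each demand assigned to the nearer of the two):
  {Red, Green}: total = 1627
  {Red, Blue}: total = 1633
  {Blue, Green}: total = 2514
Best pair: {Red, Green} with total 1627.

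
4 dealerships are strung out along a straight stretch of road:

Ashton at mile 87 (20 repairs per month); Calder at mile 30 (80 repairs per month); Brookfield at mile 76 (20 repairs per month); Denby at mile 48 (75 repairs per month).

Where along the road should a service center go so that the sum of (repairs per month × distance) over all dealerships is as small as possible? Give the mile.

For a sum of weighted absolute distances on a line, the optimum is the weighted median (not the mean). Total weight W = 195; half-weight = 97.5.
Sort by position and accumulate weight:
  mile 30 (Calder, w=80) → cum 80
  mile 48 (Denby, w=75) → cum 155  ≥ 97.5 → median here
  mile 76 (Brookfield, w=20) → cum 175
  mile 87 (Ashton, w=20) → cum 195
Optimal location: mile 48.

x = 48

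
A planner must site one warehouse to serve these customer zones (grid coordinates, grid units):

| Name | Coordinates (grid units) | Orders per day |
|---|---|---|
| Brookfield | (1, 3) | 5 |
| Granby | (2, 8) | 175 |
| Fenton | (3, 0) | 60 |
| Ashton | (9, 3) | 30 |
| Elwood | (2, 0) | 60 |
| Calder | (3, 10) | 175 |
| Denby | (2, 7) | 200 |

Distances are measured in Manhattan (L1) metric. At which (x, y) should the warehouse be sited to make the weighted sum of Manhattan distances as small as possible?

(2, 7)

Manhattan distance separates: Σwᵢ(|x−xᵢ|+|y−yᵢ|) = Σwᵢ|x−xᵢ| + Σwᵢ|y−yᵢ|, so x and y are optimised independently as 1-D weighted medians.
Total weight W = 705; half = 352.5.
x-coordinate, sorted with cumulative weight:
  x=1 (Brookfield, w=5) cum 5
  x=2 (Granby, w=175) cum 180
  x=2 (Elwood, w=60) cum 240
  x=2 (Denby, w=200) cum 440  ← median
  x=3 (Fenton, w=60) cum 500
  x=3 (Calder, w=175) cum 675
  x=9 (Ashton, w=30) cum 705
⇒ x* = 2
y-coordinate, sorted with cumulative weight:
  y=0 (Fenton, w=60) cum 60
  y=0 (Elwood, w=60) cum 120
  y=3 (Brookfield, w=5) cum 125
  y=3 (Ashton, w=30) cum 155
  y=7 (Denby, w=200) cum 355  ← median
  y=8 (Granby, w=175) cum 530
  y=10 (Calder, w=175) cum 705
⇒ y* = 7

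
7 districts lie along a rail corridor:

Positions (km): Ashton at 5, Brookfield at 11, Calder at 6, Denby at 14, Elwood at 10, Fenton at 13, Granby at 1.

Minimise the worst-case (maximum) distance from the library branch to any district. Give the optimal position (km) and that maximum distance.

The 1-center on a line is the midpoint of the two extreme points: leftmost at 1, rightmost at 14.
Optimal location = (1 + 14)/2 = 7.5; maximum distance = (14 − 1)/2 = 6.5.

location 7.5, max distance 6.5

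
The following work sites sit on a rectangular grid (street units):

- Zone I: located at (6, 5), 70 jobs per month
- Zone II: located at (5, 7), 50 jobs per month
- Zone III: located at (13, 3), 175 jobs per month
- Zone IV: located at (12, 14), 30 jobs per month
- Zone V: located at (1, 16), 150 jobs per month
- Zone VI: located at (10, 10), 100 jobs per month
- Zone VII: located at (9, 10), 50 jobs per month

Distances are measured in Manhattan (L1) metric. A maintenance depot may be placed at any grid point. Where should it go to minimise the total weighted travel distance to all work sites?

(9, 10)

Manhattan distance separates: Σwᵢ(|x−xᵢ|+|y−yᵢ|) = Σwᵢ|x−xᵢ| + Σwᵢ|y−yᵢ|, so x and y are optimised independently as 1-D weighted medians.
Total weight W = 625; half = 312.5.
x-coordinate, sorted with cumulative weight:
  x=1 (Zone V, w=150) cum 150
  x=5 (Zone II, w=50) cum 200
  x=6 (Zone I, w=70) cum 270
  x=9 (Zone VII, w=50) cum 320  ← median
  x=10 (Zone VI, w=100) cum 420
  x=12 (Zone IV, w=30) cum 450
  x=13 (Zone III, w=175) cum 625
⇒ x* = 9
y-coordinate, sorted with cumulative weight:
  y=3 (Zone III, w=175) cum 175
  y=5 (Zone I, w=70) cum 245
  y=7 (Zone II, w=50) cum 295
  y=10 (Zone VI, w=100) cum 395  ← median
  y=10 (Zone VII, w=50) cum 445
  y=14 (Zone IV, w=30) cum 475
  y=16 (Zone V, w=150) cum 625
⇒ y* = 10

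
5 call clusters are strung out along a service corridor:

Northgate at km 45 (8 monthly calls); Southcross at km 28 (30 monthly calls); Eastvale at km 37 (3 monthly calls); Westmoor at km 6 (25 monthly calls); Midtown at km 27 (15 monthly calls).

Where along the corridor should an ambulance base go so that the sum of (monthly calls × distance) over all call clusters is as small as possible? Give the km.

x = 28

For a sum of weighted absolute distances on a line, the optimum is the weighted median (not the mean). Total weight W = 81; half-weight = 40.5.
Sort by position and accumulate weight:
  km 6 (Westmoor, w=25) → cum 25
  km 27 (Midtown, w=15) → cum 40
  km 28 (Southcross, w=30) → cum 70  ≥ 40.5 → median here
  km 37 (Eastvale, w=3) → cum 73
  km 45 (Northgate, w=8) → cum 81
Optimal location: km 28.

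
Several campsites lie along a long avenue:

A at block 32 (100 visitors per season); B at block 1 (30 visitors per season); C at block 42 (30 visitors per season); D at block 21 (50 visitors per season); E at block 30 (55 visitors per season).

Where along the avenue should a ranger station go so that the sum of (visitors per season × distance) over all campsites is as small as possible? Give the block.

x = 30

For a sum of weighted absolute distances on a line, the optimum is the weighted median (not the mean). Total weight W = 265; half-weight = 132.5.
Sort by position and accumulate weight:
  block 1 (B, w=30) → cum 30
  block 21 (D, w=50) → cum 80
  block 30 (E, w=55) → cum 135  ≥ 132.5 → median here
  block 32 (A, w=100) → cum 235
  block 42 (C, w=30) → cum 265
Optimal location: block 30.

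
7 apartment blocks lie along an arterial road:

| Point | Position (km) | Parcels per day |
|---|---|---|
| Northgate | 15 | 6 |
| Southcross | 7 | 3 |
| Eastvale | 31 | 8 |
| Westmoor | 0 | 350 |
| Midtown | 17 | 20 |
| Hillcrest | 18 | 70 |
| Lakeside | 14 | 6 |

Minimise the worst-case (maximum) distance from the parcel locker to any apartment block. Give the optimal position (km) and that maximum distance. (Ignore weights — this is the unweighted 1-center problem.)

location 15.5, max distance 15.5

The 1-center on a line is the midpoint of the two extreme points: leftmost at 0, rightmost at 31.
Optimal location = (0 + 31)/2 = 15.5; maximum distance = (31 − 0)/2 = 15.5.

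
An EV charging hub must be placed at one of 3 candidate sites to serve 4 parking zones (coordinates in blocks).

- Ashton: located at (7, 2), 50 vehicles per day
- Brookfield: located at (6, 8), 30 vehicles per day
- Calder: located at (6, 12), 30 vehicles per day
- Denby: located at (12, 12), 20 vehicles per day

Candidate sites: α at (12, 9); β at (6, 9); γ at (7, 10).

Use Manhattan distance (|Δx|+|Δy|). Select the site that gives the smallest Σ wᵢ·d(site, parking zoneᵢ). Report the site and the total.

β, total 700 blocks

Total weighted distance at each candidate:
  α (12, 9): total = 1140
  β (6, 9): total = 700
  γ (7, 10): total = 720
Minimum is at β with total 700 blocks.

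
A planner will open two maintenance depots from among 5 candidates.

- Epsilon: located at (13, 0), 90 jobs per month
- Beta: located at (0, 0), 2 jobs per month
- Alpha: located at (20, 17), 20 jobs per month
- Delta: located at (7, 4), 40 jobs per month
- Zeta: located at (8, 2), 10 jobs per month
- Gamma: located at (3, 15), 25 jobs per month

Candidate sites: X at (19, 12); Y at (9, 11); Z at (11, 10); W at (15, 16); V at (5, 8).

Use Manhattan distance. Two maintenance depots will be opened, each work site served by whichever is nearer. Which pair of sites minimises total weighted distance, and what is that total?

Evaluate every pair (each demand assigned to the nearer of the two):
  {Z, V}: total = 1981
  {X, Z}: total = 2077
  {Z, W}: total = 2077
  {X, V}: total = 2141
  {W, V}: total = 2141
  {Y, Z}: total = 2150
  {X, Y}: total = 2220
  {Y, W}: total = 2220
  {Y, V}: total = 2271
  {X, W}: total = 3137
Best pair: {Z, V} with total 1981.

{Z, V}, total 1981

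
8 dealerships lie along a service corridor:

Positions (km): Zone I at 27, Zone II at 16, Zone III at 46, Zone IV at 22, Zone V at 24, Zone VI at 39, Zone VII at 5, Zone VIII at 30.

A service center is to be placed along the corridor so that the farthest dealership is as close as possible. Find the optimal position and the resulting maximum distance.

location 25.5, max distance 20.5

The 1-center on a line is the midpoint of the two extreme points: leftmost at 5, rightmost at 46.
Optimal location = (5 + 46)/2 = 25.5; maximum distance = (46 − 5)/2 = 20.5.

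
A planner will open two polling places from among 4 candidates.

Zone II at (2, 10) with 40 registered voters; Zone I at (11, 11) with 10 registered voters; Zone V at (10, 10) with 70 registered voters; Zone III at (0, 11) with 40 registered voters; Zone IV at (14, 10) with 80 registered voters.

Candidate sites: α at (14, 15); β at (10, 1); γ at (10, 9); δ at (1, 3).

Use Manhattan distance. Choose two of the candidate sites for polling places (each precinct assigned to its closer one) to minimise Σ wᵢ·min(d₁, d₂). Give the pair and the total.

Evaluate every pair (each demand assigned to the nearer of the two):
  {γ, δ}: total = 1180
  {α, γ}: total = 1340
  {β, γ}: total = 1340
  {α, δ}: total = 1780
  {β, δ}: total = 2460
  {α, β}: total = 2500
Best pair: {γ, δ} with total 1180.

{γ, δ}, total 1180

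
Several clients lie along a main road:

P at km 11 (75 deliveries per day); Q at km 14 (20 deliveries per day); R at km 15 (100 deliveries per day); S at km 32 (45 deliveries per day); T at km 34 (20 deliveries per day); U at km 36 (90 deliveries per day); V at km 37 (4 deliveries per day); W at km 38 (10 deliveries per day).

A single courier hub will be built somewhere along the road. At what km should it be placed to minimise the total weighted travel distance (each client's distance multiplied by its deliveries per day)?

For a sum of weighted absolute distances on a line, the optimum is the weighted median (not the mean). Total weight W = 364; half-weight = 182.
Sort by position and accumulate weight:
  km 11 (P, w=75) → cum 75
  km 14 (Q, w=20) → cum 95
  km 15 (R, w=100) → cum 195  ≥ 182 → median here
  km 32 (S, w=45) → cum 240
  km 34 (T, w=20) → cum 260
  km 36 (U, w=90) → cum 350
  km 37 (V, w=4) → cum 354
  km 38 (W, w=10) → cum 364
Optimal location: km 15.

x = 15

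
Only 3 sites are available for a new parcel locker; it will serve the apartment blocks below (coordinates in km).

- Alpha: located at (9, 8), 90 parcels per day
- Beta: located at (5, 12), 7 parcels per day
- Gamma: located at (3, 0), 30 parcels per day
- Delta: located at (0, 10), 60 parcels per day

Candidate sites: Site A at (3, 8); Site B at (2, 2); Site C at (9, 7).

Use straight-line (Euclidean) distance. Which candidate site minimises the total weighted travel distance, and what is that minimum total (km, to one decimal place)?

Site C, total 980.6 km

Total weighted distance at each candidate:
  Site A (3, 8): total = 1027.6
  Site B (2, 2): total = 1464.7
  Site C (9, 7): total = 980.6
Minimum is at Site C with total 980.6 km.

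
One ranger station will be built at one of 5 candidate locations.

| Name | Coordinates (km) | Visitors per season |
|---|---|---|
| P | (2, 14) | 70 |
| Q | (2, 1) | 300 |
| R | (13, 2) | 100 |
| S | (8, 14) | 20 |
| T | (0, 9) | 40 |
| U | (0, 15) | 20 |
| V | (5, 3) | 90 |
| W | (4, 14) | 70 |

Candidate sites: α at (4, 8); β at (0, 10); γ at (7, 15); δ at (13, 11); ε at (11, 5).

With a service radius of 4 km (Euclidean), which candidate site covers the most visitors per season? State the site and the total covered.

ε, covering 100

Coverage radius r = 4 km; a point is covered iff (Δx)²+(Δy)² ≤ 4² = 16.
  α (4, 8): covers {none} → 0
  β (0, 10): covers {T} → 40
  γ (7, 15): covers {S, W} → 90
  δ (13, 11): covers {none} → 0
  ε (11, 5): covers {R} → 100
Maximum coverage at ε: 100 visitors per season.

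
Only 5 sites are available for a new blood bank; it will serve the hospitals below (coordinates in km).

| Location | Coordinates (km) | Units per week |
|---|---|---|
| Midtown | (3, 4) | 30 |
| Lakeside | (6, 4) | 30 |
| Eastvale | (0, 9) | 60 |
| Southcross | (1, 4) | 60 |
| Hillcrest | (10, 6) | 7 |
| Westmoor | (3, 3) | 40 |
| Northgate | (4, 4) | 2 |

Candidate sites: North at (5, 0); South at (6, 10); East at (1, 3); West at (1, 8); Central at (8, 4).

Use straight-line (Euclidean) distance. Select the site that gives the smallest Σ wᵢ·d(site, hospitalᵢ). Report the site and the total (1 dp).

East, total 797.8 km

Total weighted distance at each candidate:
  North (5, 0): total = 1422.1
  South (6, 10): total = 1571.7
  East (1, 3): total = 797.8
  West (1, 8): total = 941.1
  Central (8, 4): total = 1427.8
Minimum is at East with total 797.8 km.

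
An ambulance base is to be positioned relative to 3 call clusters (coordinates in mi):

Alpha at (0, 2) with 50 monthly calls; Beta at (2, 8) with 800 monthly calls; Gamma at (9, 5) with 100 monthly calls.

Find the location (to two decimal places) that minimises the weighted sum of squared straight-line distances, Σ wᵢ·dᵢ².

The minimiser of Σwᵢ‖p−pᵢ‖² is the weighted centroid p* = (Σwᵢpᵢ)/(Σwᵢ).
Σwᵢ = 950.
Σwᵢxᵢ = 50·0 + 800·2 + 100·9 = 2500.
Σwᵢyᵢ = 50·2 + 800·8 + 100·5 = 7000.
x* = 2500/950 = 2.63, y* = 7000/950 = 7.37.

(2.63, 7.37)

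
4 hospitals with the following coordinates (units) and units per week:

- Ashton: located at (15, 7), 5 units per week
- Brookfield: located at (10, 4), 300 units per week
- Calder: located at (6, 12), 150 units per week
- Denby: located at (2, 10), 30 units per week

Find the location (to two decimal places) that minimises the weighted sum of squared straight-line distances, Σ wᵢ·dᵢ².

(8.32, 6.88)

The minimiser of Σwᵢ‖p−pᵢ‖² is the weighted centroid p* = (Σwᵢpᵢ)/(Σwᵢ).
Σwᵢ = 485.
Σwᵢxᵢ = 5·15 + 300·10 + 150·6 + 30·2 = 4035.
Σwᵢyᵢ = 5·7 + 300·4 + 150·12 + 30·10 = 3335.
x* = 4035/485 = 8.32, y* = 3335/485 = 6.88.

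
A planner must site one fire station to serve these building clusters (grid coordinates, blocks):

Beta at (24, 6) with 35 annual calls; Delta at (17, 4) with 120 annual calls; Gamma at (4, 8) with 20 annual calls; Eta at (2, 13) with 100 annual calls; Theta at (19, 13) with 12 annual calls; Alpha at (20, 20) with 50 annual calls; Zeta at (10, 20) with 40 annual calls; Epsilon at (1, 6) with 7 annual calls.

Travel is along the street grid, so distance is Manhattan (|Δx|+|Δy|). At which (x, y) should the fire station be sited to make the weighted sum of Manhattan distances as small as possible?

(17, 13)

Manhattan distance separates: Σwᵢ(|x−xᵢ|+|y−yᵢ|) = Σwᵢ|x−xᵢ| + Σwᵢ|y−yᵢ|, so x and y are optimised independently as 1-D weighted medians.
Total weight W = 384; half = 192.
x-coordinate, sorted with cumulative weight:
  x=1 (Epsilon, w=7) cum 7
  x=2 (Eta, w=100) cum 107
  x=4 (Gamma, w=20) cum 127
  x=10 (Zeta, w=40) cum 167
  x=17 (Delta, w=120) cum 287  ← median
  x=19 (Theta, w=12) cum 299
  x=20 (Alpha, w=50) cum 349
  x=24 (Beta, w=35) cum 384
⇒ x* = 17
y-coordinate, sorted with cumulative weight:
  y=4 (Delta, w=120) cum 120
  y=6 (Beta, w=35) cum 155
  y=6 (Epsilon, w=7) cum 162
  y=8 (Gamma, w=20) cum 182
  y=13 (Eta, w=100) cum 282  ← median
  y=13 (Theta, w=12) cum 294
  y=20 (Alpha, w=50) cum 344
  y=20 (Zeta, w=40) cum 384
⇒ y* = 13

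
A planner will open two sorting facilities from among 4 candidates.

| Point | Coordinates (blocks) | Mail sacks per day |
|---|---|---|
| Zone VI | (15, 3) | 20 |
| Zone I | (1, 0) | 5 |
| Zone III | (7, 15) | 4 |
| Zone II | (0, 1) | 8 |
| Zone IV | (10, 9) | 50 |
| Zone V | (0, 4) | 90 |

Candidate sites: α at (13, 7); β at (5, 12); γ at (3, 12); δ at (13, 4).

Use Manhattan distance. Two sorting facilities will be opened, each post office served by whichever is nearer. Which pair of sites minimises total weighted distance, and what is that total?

{α, γ}, total 1570

Evaluate every pair (each demand assigned to the nearer of the two):
  {α, γ}: total = 1570
  {γ, δ}: total = 1660
  {α, δ}: total = 1744
  {α, β}: total = 1768
  {β, δ}: total = 1858
  {β, γ}: total = 1972
Best pair: {α, γ} with total 1570.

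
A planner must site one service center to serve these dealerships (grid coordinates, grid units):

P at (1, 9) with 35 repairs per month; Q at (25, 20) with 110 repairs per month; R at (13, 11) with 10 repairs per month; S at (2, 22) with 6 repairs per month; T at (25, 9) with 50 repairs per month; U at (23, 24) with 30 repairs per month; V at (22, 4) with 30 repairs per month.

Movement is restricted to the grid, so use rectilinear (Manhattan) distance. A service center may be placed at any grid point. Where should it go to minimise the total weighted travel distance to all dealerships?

(25, 20)

Manhattan distance separates: Σwᵢ(|x−xᵢ|+|y−yᵢ|) = Σwᵢ|x−xᵢ| + Σwᵢ|y−yᵢ|, so x and y are optimised independently as 1-D weighted medians.
Total weight W = 271; half = 135.5.
x-coordinate, sorted with cumulative weight:
  x=1 (P, w=35) cum 35
  x=2 (S, w=6) cum 41
  x=13 (R, w=10) cum 51
  x=22 (V, w=30) cum 81
  x=23 (U, w=30) cum 111
  x=25 (Q, w=110) cum 221  ← median
  x=25 (T, w=50) cum 271
⇒ x* = 25
y-coordinate, sorted with cumulative weight:
  y=4 (V, w=30) cum 30
  y=9 (P, w=35) cum 65
  y=9 (T, w=50) cum 115
  y=11 (R, w=10) cum 125
  y=20 (Q, w=110) cum 235  ← median
  y=22 (S, w=6) cum 241
  y=24 (U, w=30) cum 271
⇒ y* = 20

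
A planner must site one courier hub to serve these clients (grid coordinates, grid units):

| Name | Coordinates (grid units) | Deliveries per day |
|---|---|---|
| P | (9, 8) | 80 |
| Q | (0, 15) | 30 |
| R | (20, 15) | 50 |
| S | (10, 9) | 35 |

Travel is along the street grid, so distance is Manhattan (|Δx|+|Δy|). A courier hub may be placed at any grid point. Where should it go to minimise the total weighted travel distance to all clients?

(9, 9)

Manhattan distance separates: Σwᵢ(|x−xᵢ|+|y−yᵢ|) = Σwᵢ|x−xᵢ| + Σwᵢ|y−yᵢ|, so x and y are optimised independently as 1-D weighted medians.
Total weight W = 195; half = 97.5.
x-coordinate, sorted with cumulative weight:
  x=0 (Q, w=30) cum 30
  x=9 (P, w=80) cum 110  ← median
  x=10 (S, w=35) cum 145
  x=20 (R, w=50) cum 195
⇒ x* = 9
y-coordinate, sorted with cumulative weight:
  y=8 (P, w=80) cum 80
  y=9 (S, w=35) cum 115  ← median
  y=15 (Q, w=30) cum 145
  y=15 (R, w=50) cum 195
⇒ y* = 9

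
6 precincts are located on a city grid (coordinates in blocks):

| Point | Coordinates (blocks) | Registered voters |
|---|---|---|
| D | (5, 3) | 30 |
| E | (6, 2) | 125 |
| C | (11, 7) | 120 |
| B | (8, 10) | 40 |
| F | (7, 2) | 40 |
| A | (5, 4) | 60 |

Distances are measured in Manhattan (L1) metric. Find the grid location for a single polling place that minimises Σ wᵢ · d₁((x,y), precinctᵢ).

(6, 4)

Manhattan distance separates: Σwᵢ(|x−xᵢ|+|y−yᵢ|) = Σwᵢ|x−xᵢ| + Σwᵢ|y−yᵢ|, so x and y are optimised independently as 1-D weighted medians.
Total weight W = 415; half = 207.5.
x-coordinate, sorted with cumulative weight:
  x=5 (D, w=30) cum 30
  x=5 (A, w=60) cum 90
  x=6 (E, w=125) cum 215  ← median
  x=7 (F, w=40) cum 255
  x=8 (B, w=40) cum 295
  x=11 (C, w=120) cum 415
⇒ x* = 6
y-coordinate, sorted with cumulative weight:
  y=2 (E, w=125) cum 125
  y=2 (F, w=40) cum 165
  y=3 (D, w=30) cum 195
  y=4 (A, w=60) cum 255  ← median
  y=7 (C, w=120) cum 375
  y=10 (B, w=40) cum 415
⇒ y* = 4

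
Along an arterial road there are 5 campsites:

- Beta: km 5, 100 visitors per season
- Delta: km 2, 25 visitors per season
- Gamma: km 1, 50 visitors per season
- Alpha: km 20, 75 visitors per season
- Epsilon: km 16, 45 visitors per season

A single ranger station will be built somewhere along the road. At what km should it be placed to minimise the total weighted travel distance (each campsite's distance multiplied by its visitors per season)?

x = 5

For a sum of weighted absolute distances on a line, the optimum is the weighted median (not the mean). Total weight W = 295; half-weight = 147.5.
Sort by position and accumulate weight:
  km 1 (Gamma, w=50) → cum 50
  km 2 (Delta, w=25) → cum 75
  km 5 (Beta, w=100) → cum 175  ≥ 147.5 → median here
  km 16 (Epsilon, w=45) → cum 220
  km 20 (Alpha, w=75) → cum 295
Optimal location: km 5.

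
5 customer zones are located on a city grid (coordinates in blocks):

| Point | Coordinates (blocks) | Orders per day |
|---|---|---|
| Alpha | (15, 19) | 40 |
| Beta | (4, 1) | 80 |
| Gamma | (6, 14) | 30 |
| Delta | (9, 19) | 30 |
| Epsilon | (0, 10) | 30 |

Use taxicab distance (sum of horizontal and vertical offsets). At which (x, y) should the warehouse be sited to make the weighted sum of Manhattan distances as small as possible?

(4, 10)

Manhattan distance separates: Σwᵢ(|x−xᵢ|+|y−yᵢ|) = Σwᵢ|x−xᵢ| + Σwᵢ|y−yᵢ|, so x and y are optimised independently as 1-D weighted medians.
Total weight W = 210; half = 105.
x-coordinate, sorted with cumulative weight:
  x=0 (Epsilon, w=30) cum 30
  x=4 (Beta, w=80) cum 110  ← median
  x=6 (Gamma, w=30) cum 140
  x=9 (Delta, w=30) cum 170
  x=15 (Alpha, w=40) cum 210
⇒ x* = 4
y-coordinate, sorted with cumulative weight:
  y=1 (Beta, w=80) cum 80
  y=10 (Epsilon, w=30) cum 110  ← median
  y=14 (Gamma, w=30) cum 140
  y=19 (Alpha, w=40) cum 180
  y=19 (Delta, w=30) cum 210
⇒ y* = 10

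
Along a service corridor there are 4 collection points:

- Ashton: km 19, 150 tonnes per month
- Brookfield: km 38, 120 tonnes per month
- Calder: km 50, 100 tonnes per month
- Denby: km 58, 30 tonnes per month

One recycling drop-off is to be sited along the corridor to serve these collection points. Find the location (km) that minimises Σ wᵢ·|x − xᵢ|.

x = 38

For a sum of weighted absolute distances on a line, the optimum is the weighted median (not the mean). Total weight W = 400; half-weight = 200.
Sort by position and accumulate weight:
  km 19 (Ashton, w=150) → cum 150
  km 38 (Brookfield, w=120) → cum 270  ≥ 200 → median here
  km 50 (Calder, w=100) → cum 370
  km 58 (Denby, w=30) → cum 400
Optimal location: km 38.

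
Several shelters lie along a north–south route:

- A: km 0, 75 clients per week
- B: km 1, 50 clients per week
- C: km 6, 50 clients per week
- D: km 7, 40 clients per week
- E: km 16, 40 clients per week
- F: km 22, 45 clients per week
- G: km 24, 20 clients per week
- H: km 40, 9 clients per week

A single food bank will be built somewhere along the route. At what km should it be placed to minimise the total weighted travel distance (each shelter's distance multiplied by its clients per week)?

For a sum of weighted absolute distances on a line, the optimum is the weighted median (not the mean). Total weight W = 329; half-weight = 164.5.
Sort by position and accumulate weight:
  km 0 (A, w=75) → cum 75
  km 1 (B, w=50) → cum 125
  km 6 (C, w=50) → cum 175  ≥ 164.5 → median here
  km 7 (D, w=40) → cum 215
  km 16 (E, w=40) → cum 255
  km 22 (F, w=45) → cum 300
  km 24 (G, w=20) → cum 320
  km 40 (H, w=9) → cum 329
Optimal location: km 6.

x = 6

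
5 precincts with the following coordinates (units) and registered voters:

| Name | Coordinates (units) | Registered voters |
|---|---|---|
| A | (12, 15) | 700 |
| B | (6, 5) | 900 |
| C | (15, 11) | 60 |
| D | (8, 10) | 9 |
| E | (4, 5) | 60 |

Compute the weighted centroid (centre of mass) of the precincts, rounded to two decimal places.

(8.68, 9.28)

The minimiser of Σwᵢ‖p−pᵢ‖² is the weighted centroid p* = (Σwᵢpᵢ)/(Σwᵢ).
Σwᵢ = 1729.
Σwᵢxᵢ = 700·12 + 900·6 + 60·15 + 9·8 + 60·4 = 15012.
Σwᵢyᵢ = 700·15 + 900·5 + 60·11 + 9·10 + 60·5 = 16050.
x* = 15012/1729 = 8.68, y* = 16050/1729 = 9.28.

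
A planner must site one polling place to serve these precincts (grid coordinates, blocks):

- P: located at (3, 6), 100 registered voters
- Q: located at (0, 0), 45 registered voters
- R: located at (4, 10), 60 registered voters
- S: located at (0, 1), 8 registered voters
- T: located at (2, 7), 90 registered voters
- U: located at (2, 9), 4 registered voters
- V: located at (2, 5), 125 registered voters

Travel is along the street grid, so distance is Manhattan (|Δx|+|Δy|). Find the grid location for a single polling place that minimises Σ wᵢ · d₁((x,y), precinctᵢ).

(2, 6)

Manhattan distance separates: Σwᵢ(|x−xᵢ|+|y−yᵢ|) = Σwᵢ|x−xᵢ| + Σwᵢ|y−yᵢ|, so x and y are optimised independently as 1-D weighted medians.
Total weight W = 432; half = 216.
x-coordinate, sorted with cumulative weight:
  x=0 (Q, w=45) cum 45
  x=0 (S, w=8) cum 53
  x=2 (T, w=90) cum 143
  x=2 (U, w=4) cum 147
  x=2 (V, w=125) cum 272  ← median
  x=3 (P, w=100) cum 372
  x=4 (R, w=60) cum 432
⇒ x* = 2
y-coordinate, sorted with cumulative weight:
  y=0 (Q, w=45) cum 45
  y=1 (S, w=8) cum 53
  y=5 (V, w=125) cum 178
  y=6 (P, w=100) cum 278  ← median
  y=7 (T, w=90) cum 368
  y=9 (U, w=4) cum 372
  y=10 (R, w=60) cum 432
⇒ y* = 6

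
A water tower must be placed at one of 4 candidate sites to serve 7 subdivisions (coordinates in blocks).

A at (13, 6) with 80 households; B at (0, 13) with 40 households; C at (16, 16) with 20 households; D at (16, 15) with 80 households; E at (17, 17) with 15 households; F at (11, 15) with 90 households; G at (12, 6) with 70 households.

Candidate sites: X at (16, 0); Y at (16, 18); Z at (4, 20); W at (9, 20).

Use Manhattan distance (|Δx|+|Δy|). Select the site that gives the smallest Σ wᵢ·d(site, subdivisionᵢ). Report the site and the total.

Y, total 4190 blocks

Total weighted distance at each candidate:
  X (16, 0): total = 6170
  Y (16, 18): total = 4190
  Z (4, 20): total = 6820
  W (9, 20): total = 5245
Minimum is at Y with total 4190 blocks.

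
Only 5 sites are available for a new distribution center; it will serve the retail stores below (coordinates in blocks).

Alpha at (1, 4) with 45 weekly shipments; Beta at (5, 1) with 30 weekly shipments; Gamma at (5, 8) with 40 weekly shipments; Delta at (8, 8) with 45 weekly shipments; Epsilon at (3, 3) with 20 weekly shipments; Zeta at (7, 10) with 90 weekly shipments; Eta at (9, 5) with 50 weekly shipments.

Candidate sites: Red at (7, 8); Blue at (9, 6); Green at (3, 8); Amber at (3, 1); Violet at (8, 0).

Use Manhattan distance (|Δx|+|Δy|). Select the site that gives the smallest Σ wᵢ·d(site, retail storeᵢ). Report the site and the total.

Red, total 1455 blocks

Total weighted distance at each candidate:
  Red (7, 8): total = 1455
  Blue (9, 6): total = 1865
  Green (3, 8): total = 1935
  Amber (3, 1): total = 2895
  Violet (8, 0): total = 2865
Minimum is at Red with total 1455 blocks.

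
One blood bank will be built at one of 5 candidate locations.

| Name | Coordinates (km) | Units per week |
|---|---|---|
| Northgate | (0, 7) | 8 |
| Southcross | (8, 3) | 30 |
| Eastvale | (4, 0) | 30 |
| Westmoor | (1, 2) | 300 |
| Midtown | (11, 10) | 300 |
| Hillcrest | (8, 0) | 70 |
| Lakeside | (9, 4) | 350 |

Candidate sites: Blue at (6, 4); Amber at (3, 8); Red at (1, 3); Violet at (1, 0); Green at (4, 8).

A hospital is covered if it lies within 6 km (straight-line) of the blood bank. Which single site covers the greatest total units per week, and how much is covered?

Coverage radius r = 6 km; a point is covered iff (Δx)²+(Δy)² ≤ 6² = 36.
  Blue (6, 4): covers {Southcross, Eastvale, Westmoor, Hillcrest, Lakeside} → 780
  Amber (3, 8): covers {Northgate} → 8
  Red (1, 3): covers {Northgate, Eastvale, Westmoor} → 338
  Violet (1, 0): covers {Eastvale, Westmoor} → 330
  Green (4, 8): covers {Northgate} → 8
Maximum coverage at Blue: 780 units per week.

Blue, covering 780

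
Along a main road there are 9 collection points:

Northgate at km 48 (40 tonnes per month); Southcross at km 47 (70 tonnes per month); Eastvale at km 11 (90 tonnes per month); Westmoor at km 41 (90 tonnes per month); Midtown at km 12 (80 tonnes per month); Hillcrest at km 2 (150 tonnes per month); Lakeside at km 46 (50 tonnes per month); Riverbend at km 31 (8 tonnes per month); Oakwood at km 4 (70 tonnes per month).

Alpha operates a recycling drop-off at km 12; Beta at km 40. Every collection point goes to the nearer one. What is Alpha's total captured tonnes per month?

The indifferent point is the midpoint (12+40)/2 = 26; collection points left of it (closer to Alpha at 12) go to Alpha, those right go to Beta.
  Hillcrest at 2 (w=150) → Alpha
  Oakwood at 4 (w=70) → Alpha
  Eastvale at 11 (w=90) → Alpha
  Midtown at 12 (w=80) → Alpha
  Riverbend at 31 (w=8) → Beta
  Westmoor at 41 (w=90) → Beta
  Lakeside at 46 (w=50) → Beta
  Southcross at 47 (w=70) → Beta
  Northgate at 48 (w=40) → Beta
Alpha captures 390; Beta captures 258.

390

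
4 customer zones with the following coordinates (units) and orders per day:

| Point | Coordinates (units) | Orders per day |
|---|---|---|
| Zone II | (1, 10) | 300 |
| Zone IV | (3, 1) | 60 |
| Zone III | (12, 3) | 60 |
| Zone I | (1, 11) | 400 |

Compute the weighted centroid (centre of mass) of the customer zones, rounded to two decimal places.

(1.95, 9.32)

The minimiser of Σwᵢ‖p−pᵢ‖² is the weighted centroid p* = (Σwᵢpᵢ)/(Σwᵢ).
Σwᵢ = 820.
Σwᵢxᵢ = 300·1 + 60·3 + 60·12 + 400·1 = 1600.
Σwᵢyᵢ = 300·10 + 60·1 + 60·3 + 400·11 = 7640.
x* = 1600/820 = 1.95, y* = 7640/820 = 9.32.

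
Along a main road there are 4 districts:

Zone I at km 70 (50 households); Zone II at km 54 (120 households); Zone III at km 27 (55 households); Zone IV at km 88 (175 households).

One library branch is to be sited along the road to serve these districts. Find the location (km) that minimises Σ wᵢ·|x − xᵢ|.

For a sum of weighted absolute distances on a line, the optimum is the weighted median (not the mean). Total weight W = 400; half-weight = 200.
Sort by position and accumulate weight:
  km 27 (Zone III, w=55) → cum 55
  km 54 (Zone II, w=120) → cum 175
  km 70 (Zone I, w=50) → cum 225  ≥ 200 → median here
  km 88 (Zone IV, w=175) → cum 400
Optimal location: km 70.

x = 70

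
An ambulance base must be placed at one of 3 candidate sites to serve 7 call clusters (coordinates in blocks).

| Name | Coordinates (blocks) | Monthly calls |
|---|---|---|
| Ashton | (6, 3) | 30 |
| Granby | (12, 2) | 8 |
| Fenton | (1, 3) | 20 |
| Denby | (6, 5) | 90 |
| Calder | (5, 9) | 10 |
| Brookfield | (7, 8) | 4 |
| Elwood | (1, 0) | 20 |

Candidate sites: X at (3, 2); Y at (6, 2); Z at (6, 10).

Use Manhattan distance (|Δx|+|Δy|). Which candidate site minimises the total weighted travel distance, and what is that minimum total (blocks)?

Total weighted distance at each candidate:
  X (3, 2): total = 1002
  Y (6, 2): total = 716
  Z (6, 10): total = 1344
Minimum is at Y with total 716 blocks.

Y, total 716 blocks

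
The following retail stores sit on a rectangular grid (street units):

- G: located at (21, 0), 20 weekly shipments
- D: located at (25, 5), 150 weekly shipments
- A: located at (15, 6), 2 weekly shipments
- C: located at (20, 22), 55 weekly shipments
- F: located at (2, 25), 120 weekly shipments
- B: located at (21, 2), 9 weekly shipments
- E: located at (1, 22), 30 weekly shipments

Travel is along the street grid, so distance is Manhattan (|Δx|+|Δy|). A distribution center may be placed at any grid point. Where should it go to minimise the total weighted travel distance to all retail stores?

Manhattan distance separates: Σwᵢ(|x−xᵢ|+|y−yᵢ|) = Σwᵢ|x−xᵢ| + Σwᵢ|y−yᵢ|, so x and y are optimised independently as 1-D weighted medians.
Total weight W = 386; half = 193.
x-coordinate, sorted with cumulative weight:
  x=1 (E, w=30) cum 30
  x=2 (F, w=120) cum 150
  x=15 (A, w=2) cum 152
  x=20 (C, w=55) cum 207  ← median
  x=21 (G, w=20) cum 227
  x=21 (B, w=9) cum 236
  x=25 (D, w=150) cum 386
⇒ x* = 20
y-coordinate, sorted with cumulative weight:
  y=0 (G, w=20) cum 20
  y=2 (B, w=9) cum 29
  y=5 (D, w=150) cum 179
  y=6 (A, w=2) cum 181
  y=22 (C, w=55) cum 236  ← median
  y=22 (E, w=30) cum 266
  y=25 (F, w=120) cum 386
⇒ y* = 22

(20, 22)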